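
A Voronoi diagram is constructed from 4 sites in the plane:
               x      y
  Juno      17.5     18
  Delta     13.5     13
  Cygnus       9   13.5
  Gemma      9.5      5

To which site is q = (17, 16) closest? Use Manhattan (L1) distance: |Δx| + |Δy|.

Juno

d(q, Juno) = |17−17.5| + |16−18| = 0.5 + 2 = 2.5
d(q, Delta) = |17−13.5| + |16−13| = 3.5 + 3 = 6.5
d(q, Cygnus) = |17−9| + |16−13.5| = 8 + 2.5 = 10.5
d(q, Gemma) = |17−9.5| + |16−5| = 7.5 + 11 = 18.5
The smallest is to Juno, so q lies in the Voronoi region of Juno.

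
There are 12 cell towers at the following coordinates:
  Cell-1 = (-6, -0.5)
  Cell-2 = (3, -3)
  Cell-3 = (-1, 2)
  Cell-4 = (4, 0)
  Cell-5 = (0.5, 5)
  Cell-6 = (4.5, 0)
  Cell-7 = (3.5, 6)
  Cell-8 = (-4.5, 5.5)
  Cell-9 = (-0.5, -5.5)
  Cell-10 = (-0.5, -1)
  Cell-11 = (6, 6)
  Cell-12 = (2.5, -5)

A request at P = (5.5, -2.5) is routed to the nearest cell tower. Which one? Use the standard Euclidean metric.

Cell-2

Compare squared distances (the ordering matches that of the actual distances):
d²(P, Cell-1) = (5.5−(-6))² + (-2.5−(-0.5))² = 132.25 + 4 = 136.25
d²(P, Cell-2) = (5.5−3)² + (-2.5−(-3))² = 6.25 + 0.25 = 6.5
d²(P, Cell-3) = (5.5−(-1))² + (-2.5−2)² = 42.25 + 20.25 = 62.5
d²(P, Cell-4) = (5.5−4)² + (-2.5−0)² = 2.25 + 6.25 = 8.5
d²(P, Cell-5) = (5.5−0.5)² + (-2.5−5)² = 25 + 56.25 = 81.25
d²(P, Cell-6) = (5.5−4.5)² + (-2.5−0)² = 1 + 6.25 = 7.25
d²(P, Cell-7) = (5.5−3.5)² + (-2.5−6)² = 4 + 72.25 = 76.25
d²(P, Cell-8) = (5.5−(-4.5))² + (-2.5−5.5)² = 100 + 64 = 164
d²(P, Cell-9) = (5.5−(-0.5))² + (-2.5−(-5.5))² = 36 + 9 = 45
d²(P, Cell-10) = (5.5−(-0.5))² + (-2.5−(-1))² = 36 + 2.25 = 38.25
d²(P, Cell-11) = (5.5−6)² + (-2.5−6)² = 0.25 + 72.25 = 72.5
d²(P, Cell-12) = (5.5−2.5)² + (-2.5−(-5))² = 9 + 6.25 = 15.25
The smallest is to Cell-2, so P lies in the Voronoi region of Cell-2.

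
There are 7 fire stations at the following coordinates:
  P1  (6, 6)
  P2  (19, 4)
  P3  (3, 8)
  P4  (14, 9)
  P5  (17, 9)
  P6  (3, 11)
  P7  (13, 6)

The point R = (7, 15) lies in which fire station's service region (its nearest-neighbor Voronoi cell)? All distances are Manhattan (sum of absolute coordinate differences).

d(R,P1) = |7−6| + |15−6| = 1 + 9 = 10
d(R,P2) = |7−19| + |15−4| = 12 + 11 = 23
d(R,P3) = |7−3| + |15−8| = 4 + 7 = 11
d(R,P4) = |7−14| + |15−9| = 7 + 6 = 13
d(R,P5) = |7−17| + |15−9| = 10 + 6 = 16
d(R,P6) = |7−3| + |15−11| = 4 + 4 = 8
d(R,P7) = |7−13| + |15−6| = 6 + 9 = 15
P6 is nearest.

P6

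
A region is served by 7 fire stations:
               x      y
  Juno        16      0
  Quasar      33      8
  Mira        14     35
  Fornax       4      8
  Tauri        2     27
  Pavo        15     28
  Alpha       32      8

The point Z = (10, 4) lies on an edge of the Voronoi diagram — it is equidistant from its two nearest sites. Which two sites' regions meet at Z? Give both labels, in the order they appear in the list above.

Squared distances from Z to each site:
d²(Z, Juno) = (10−16)² + (4−0)² = 36 + 16 = 52
d²(Z, Quasar) = (10−33)² + (4−8)² = 529 + 16 = 545
d²(Z, Mira) = (10−14)² + (4−35)² = 16 + 961 = 977
d²(Z, Fornax) = (10−4)² + (4−8)² = 36 + 16 = 52
d²(Z, Tauri) = (10−2)² + (4−27)² = 64 + 529 = 593
d²(Z, Pavo) = (10−15)² + (4−28)² = 25 + 576 = 601
d²(Z, Alpha) = (10−32)² + (4−8)² = 484 + 16 = 500
Z is equidistant from Juno and Fornax (both at squared distance 52), and every other site is strictly farther — so Z lies on the Juno–Fornax Voronoi edge.

Juno and Fornax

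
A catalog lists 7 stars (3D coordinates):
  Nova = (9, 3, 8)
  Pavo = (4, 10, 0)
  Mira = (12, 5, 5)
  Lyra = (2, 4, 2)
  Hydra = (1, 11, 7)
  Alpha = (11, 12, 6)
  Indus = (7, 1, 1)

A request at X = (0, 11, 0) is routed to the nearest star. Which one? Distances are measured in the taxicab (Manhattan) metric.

Pavo

d(X, Nova) = |0−9| + |11−3| + |0−8| = 9 + 8 + 8 = 25
d(X, Pavo) = |0−4| + |11−10| + |0−0| = 4 + 1 + 0 = 5
d(X, Mira) = |0−12| + |11−5| + |0−5| = 12 + 6 + 5 = 23
d(X, Lyra) = |0−2| + |11−4| + |0−2| = 2 + 7 + 2 = 11
d(X, Hydra) = |0−1| + |11−11| + |0−7| = 1 + 0 + 7 = 8
d(X, Alpha) = |0−11| + |11−12| + |0−6| = 11 + 1 + 6 = 18
d(X, Indus) = |0−7| + |11−1| + |0−1| = 7 + 10 + 1 = 18
Minimum is at Pavo.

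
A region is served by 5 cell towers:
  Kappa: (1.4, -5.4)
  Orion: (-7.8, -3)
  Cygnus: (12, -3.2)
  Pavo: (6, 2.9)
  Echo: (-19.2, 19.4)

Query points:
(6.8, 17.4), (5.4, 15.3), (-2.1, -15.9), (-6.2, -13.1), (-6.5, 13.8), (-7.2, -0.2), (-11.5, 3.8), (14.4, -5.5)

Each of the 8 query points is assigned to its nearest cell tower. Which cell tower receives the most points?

(6.8, 17.4) — d² to each: Kappa:549, Orion:629.32, Cygnus:451.4, Pavo:210.89, Echo:680 → nearest is Pavo
(5.4, 15.3) — d² to each: Kappa:444.49, Orion:509.13, Cygnus:385.81, Pavo:154.12, Echo:621.97 → nearest is Pavo
(-2.1, -15.9) — d² to each: Kappa:122.5, Orion:198.9, Cygnus:360.1, Pavo:419.05, Echo:1538.5 → nearest is Kappa
(-6.2, -13.1) — d² to each: Kappa:117.05, Orion:104.57, Cygnus:429.25, Pavo:404.84, Echo:1225.25 → nearest is Orion
(-6.5, 13.8) — d² to each: Kappa:431.05, Orion:283.93, Cygnus:631.25, Pavo:275.06, Echo:192.65 → nearest is Echo
(-7.2, -0.2) — d² to each: Kappa:101, Orion:8.2, Cygnus:377.64, Pavo:183.85, Echo:528.16 → nearest is Orion
(-11.5, 3.8) — d² to each: Kappa:251.05, Orion:59.93, Cygnus:601.25, Pavo:307.06, Echo:302.65 → nearest is Orion
(14.4, -5.5) — d² to each: Kappa:169.01, Orion:499.09, Cygnus:11.05, Pavo:141.12, Echo:1748.97 → nearest is Cygnus
Tally — Kappa:1, Orion:3, Cygnus:1, Pavo:2, Echo:1. Orion captures the most (3).

Orion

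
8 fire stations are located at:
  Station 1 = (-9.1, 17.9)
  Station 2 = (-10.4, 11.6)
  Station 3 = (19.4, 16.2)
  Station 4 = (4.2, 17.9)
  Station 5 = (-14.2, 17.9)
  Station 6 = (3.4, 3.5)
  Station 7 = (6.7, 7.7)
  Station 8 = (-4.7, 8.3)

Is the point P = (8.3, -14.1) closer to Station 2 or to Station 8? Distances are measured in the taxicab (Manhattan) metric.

Station 8

d(P, Station 2) = |8.3−(-10.4)| + |-14.1−11.6| = 18.7 + 25.7 = 44.4
d(P, Station 8) = |8.3−(-4.7)| + |-14.1−8.3| = 13 + 22.4 = 35.4
44.4 > 35.4, so Station 8 is closer.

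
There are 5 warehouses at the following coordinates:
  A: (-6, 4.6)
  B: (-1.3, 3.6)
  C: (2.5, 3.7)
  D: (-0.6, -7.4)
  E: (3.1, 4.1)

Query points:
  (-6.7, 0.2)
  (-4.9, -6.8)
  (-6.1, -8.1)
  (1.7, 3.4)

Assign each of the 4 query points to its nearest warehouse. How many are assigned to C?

(-6.7, 0.2) — d² to each: A:19.85, B:40.72, C:96.89, D:94.97, E:111.25 → nearest is A
(-4.9, -6.8) — d² to each: A:131.17, B:121.12, C:165.01, D:18.85, E:182.81 → nearest is D
(-6.1, -8.1) — d² to each: A:161.3, B:159.93, C:213.2, D:30.74, E:233.48 → nearest is D
(1.7, 3.4) — d² to each: A:60.73, B:9.04, C:0.73, D:121.93, E:2.45 → nearest is C
1 of the 4 points has C as nearest.

1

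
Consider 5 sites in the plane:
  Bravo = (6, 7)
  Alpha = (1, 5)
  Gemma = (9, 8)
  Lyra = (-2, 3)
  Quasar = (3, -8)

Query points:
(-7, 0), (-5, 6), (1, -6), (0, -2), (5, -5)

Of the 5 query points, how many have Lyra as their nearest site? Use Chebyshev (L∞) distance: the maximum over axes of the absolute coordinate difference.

(-7, 0) — d to each: Bravo:13, Alpha:8, Gemma:16, Lyra:5, Quasar:10 → nearest is Lyra
(-5, 6) — d to each: Bravo:11, Alpha:6, Gemma:14, Lyra:3, Quasar:14 → nearest is Lyra
(1, -6) — d to each: Bravo:13, Alpha:11, Gemma:14, Lyra:9, Quasar:2 → nearest is Quasar
(0, -2) — d to each: Bravo:9, Alpha:7, Gemma:10, Lyra:5, Quasar:6 → nearest is Lyra
(5, -5) — d to each: Bravo:12, Alpha:10, Gemma:13, Lyra:8, Quasar:3 → nearest is Quasar
3 of the 5 points have Lyra as nearest.

3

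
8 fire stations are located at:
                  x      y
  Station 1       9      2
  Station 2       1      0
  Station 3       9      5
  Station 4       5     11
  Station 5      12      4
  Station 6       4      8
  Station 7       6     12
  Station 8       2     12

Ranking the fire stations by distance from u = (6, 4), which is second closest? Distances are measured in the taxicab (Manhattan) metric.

d(u, Station 1) = 3 + 2 = 5
d(u, Station 2) = 5 + 4 = 9
d(u, Station 3) = 3 + 1 = 4
d(u, Station 4) = 1 + 7 = 8
d(u, Station 5) = 6 + 0 = 6
d(u, Station 6) = 2 + 4 = 6
d(u, Station 7) = 0 + 8 = 8
d(u, Station 8) = 4 + 8 = 12
Sorted ascending: Station 3, Station 1, Station 5, … — the second-nearest is Station 1.

Station 1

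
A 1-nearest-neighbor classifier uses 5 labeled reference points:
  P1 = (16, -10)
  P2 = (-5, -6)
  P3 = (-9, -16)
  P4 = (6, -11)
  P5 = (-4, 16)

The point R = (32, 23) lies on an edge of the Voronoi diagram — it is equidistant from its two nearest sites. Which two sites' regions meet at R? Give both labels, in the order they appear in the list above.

Squared distances from R to each site:
|RP1|² = (32−16)² + (23−(-10))² = 256 + 1089 = 1345
|RP2|² = (32−(-5))² + (23−(-6))² = 1369 + 841 = 2210
|RP3|² = (32−(-9))² + (23−(-16))² = 1681 + 1521 = 3202
|RP4|² = (32−6)² + (23−(-11))² = 676 + 1156 = 1832
|RP5|² = (32−(-4))² + (23−16)² = 1296 + 49 = 1345
R is equidistant from P1 and P5 (both at squared distance 1345), and every other site is strictly farther — so R lies on the P1–P5 Voronoi edge.

P1 and P5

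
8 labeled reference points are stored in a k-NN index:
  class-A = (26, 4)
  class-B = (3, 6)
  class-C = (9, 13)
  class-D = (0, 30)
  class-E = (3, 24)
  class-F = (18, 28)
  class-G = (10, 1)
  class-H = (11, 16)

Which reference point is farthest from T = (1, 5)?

class-F

Compare squared distances (the ordering matches that of the actual distances):
d²(T, class-A) = 625 + 1 = 626
d²(T, class-B) = 4 + 1 = 5
d²(T, class-C) = 64 + 64 = 128
d²(T, class-D) = 1 + 625 = 626
d²(T, class-E) = 4 + 361 = 365
d²(T, class-F) = 289 + 529 = 818
d²(T, class-G) = 81 + 16 = 97
d²(T, class-H) = 100 + 121 = 221
The largest is to class-F.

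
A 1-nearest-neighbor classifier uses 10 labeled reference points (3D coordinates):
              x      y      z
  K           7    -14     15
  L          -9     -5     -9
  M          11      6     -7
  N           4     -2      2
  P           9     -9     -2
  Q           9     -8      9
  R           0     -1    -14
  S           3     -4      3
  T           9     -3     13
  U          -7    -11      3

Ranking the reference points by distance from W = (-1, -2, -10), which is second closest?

Squared Euclidean distances:
|WK|² = (-1−7)² + (-2−(-14))² + (-10−15)² = 64 + 144 + 625 = 833
|WL|² = (-1−(-9))² + (-2−(-5))² + (-10−(-9))² = 64 + 9 + 1 = 74
|WM|² = (-1−11)² + (-2−6)² + (-10−(-7))² = 144 + 64 + 9 = 217
|WN|² = (-1−4)² + (-2−(-2))² + (-10−2)² = 25 + 0 + 144 = 169
|WP|² = (-1−9)² + (-2−(-9))² + (-10−(-2))² = 100 + 49 + 64 = 213
|WQ|² = (-1−9)² + (-2−(-8))² + (-10−9)² = 100 + 36 + 361 = 497
|WR|² = (-1−0)² + (-2−(-1))² + (-10−(-14))² = 1 + 1 + 16 = 18
|WS|² = (-1−3)² + (-2−(-4))² + (-10−3)² = 16 + 4 + 169 = 189
|WT|² = (-1−9)² + (-2−(-3))² + (-10−13)² = 100 + 1 + 529 = 630
|WU|² = (-1−(-7))² + (-2−(-11))² + (-10−3)² = 36 + 81 + 169 = 286
Sorted ascending: R, L, N, … — the second-nearest is L.

L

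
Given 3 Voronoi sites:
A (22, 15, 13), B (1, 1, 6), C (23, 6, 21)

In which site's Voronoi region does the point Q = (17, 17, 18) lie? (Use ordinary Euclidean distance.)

Compare squared distances (the ordering matches that of the actual distances):
|QA|² = (17−22)² + (17−15)² + (18−13)² = 25 + 4 + 25 = 54
|QB|² = (17−1)² + (17−1)² + (18−6)² = 256 + 256 + 144 = 656
|QC|² = (17−23)² + (17−6)² + (18−21)² = 36 + 121 + 9 = 166
A is nearest.

A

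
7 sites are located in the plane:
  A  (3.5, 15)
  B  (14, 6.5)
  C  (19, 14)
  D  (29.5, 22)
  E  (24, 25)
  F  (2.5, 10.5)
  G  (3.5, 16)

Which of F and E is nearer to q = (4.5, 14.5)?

F

Compare squared distances:
|qF|² = (4.5−2.5)² + (14.5−10.5)² = 4 + 16 = 20
|qE|² = (4.5−24)² + (14.5−25)² = 380.25 + 110.25 = 490.5
20 < 490.5, so F is closer.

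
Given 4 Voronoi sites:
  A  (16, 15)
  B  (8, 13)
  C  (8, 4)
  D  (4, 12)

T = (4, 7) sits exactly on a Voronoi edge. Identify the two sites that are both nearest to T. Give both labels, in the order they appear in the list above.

C and D

Squared distances from T to each site:
|TA|² = (4−16)² + (7−15)² = 144 + 64 = 208
|TB|² = (4−8)² + (7−13)² = 16 + 36 = 52
|TC|² = (4−8)² + (7−4)² = 16 + 9 = 25
|TD|² = (4−4)² + (7−12)² = 0 + 25 = 25
T is equidistant from C and D (both at squared distance 25), and every other site is strictly farther — so T lies on the C–D Voronoi edge.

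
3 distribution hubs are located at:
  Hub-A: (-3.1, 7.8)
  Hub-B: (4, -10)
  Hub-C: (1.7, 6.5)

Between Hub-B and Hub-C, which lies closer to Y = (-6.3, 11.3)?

Compare squared distances:
d²(Y, Hub-B) = (-6.3−4)² + (11.3−(-10))² = 106.09 + 453.69 = 559.78
d²(Y, Hub-C) = (-6.3−1.7)² + (11.3−6.5)² = 64 + 23.04 = 87.04
559.78 > 87.04, so Hub-C is closer.

Hub-C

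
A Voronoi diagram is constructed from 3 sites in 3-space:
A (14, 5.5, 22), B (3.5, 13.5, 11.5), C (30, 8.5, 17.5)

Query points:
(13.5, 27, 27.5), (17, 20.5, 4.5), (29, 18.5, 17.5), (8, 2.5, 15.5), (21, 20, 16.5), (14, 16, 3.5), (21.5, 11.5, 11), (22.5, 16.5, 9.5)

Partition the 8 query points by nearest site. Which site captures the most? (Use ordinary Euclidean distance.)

(13.5, 27, 27.5) — d² to each: A:492.75, B:538.25, C:714.5 → nearest is A
(17, 20.5, 4.5) — d² to each: A:540.25, B:280.25, C:482 → nearest is B
(29, 18.5, 17.5) — d² to each: A:414.25, B:711.25, C:101 → nearest is C
(8, 2.5, 15.5) — d² to each: A:87.25, B:157.25, C:524 → nearest is A
(21, 20, 16.5) — d² to each: A:289.5, B:373.5, C:214.25 → nearest is C
(14, 16, 3.5) — d² to each: A:452.5, B:180.5, C:508.25 → nearest is B
(21.5, 11.5, 11) — d² to each: A:213.25, B:328.25, C:123.5 → nearest is C
(22.5, 16.5, 9.5) — d² to each: A:349.5, B:374, C:184.25 → nearest is C
Tally — A:2, B:2, C:4. C captures the most (4).

C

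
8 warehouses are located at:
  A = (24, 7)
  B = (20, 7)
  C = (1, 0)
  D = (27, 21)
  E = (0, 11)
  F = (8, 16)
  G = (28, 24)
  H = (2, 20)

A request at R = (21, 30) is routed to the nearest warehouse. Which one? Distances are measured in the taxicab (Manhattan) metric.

d(R,A) = 3 + 23 = 26
d(R,B) = 1 + 23 = 24
d(R,C) = 20 + 30 = 50
d(R,D) = 6 + 9 = 15
d(R,E) = 21 + 19 = 40
d(R,F) = 13 + 14 = 27
d(R,G) = 7 + 6 = 13
d(R,H) = 19 + 10 = 29
The smallest is to G, so R lies in the Voronoi region of G.

G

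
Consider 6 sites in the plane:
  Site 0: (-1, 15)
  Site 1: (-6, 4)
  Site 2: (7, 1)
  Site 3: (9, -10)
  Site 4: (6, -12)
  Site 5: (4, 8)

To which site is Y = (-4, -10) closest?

Since √ is increasing, it suffices to compare squared distances:
d²(Y, Site 0) = (-4−(-1))² + (-10−15)² = 9 + 625 = 634
d²(Y, Site 1) = (-4−(-6))² + (-10−4)² = 4 + 196 = 200
d²(Y, Site 2) = (-4−7)² + (-10−1)² = 121 + 121 = 242
d²(Y, Site 3) = (-4−9)² + (-10−(-10))² = 169 + 0 = 169
d²(Y, Site 4) = (-4−6)² + (-10−(-12))² = 100 + 4 = 104
d²(Y, Site 5) = (-4−4)² + (-10−8)² = 64 + 324 = 388
Minimum is at Site 4.

Site 4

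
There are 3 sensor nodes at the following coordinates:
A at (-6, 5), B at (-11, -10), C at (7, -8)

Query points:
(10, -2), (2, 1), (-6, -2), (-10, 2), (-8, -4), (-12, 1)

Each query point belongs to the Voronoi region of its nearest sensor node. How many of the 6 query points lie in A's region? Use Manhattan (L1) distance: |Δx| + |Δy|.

(10, -2) — d to each: A:23, B:29, C:9 → nearest is C
(2, 1) — d to each: A:12, B:24, C:14 → nearest is A
(-6, -2) — d to each: A:7, B:13, C:19 → nearest is A
(-10, 2) — d to each: A:7, B:13, C:27 → nearest is A
(-8, -4) — d to each: A:11, B:9, C:19 → nearest is B
(-12, 1) — d to each: A:10, B:12, C:28 → nearest is A
4 of the 6 points have A as nearest.

4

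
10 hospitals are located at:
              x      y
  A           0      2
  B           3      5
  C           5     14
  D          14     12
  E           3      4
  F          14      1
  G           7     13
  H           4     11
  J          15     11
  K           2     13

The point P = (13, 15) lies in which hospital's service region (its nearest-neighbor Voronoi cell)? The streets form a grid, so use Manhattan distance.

d(P,A) = |13−0| + |15−2| = 13 + 13 = 26
d(P,B) = |13−3| + |15−5| = 10 + 10 = 20
d(P,C) = |13−5| + |15−14| = 8 + 1 = 9
d(P,D) = |13−14| + |15−12| = 1 + 3 = 4
d(P,E) = |13−3| + |15−4| = 10 + 11 = 21
d(P,F) = |13−14| + |15−1| = 1 + 14 = 15
d(P,G) = |13−7| + |15−13| = 6 + 2 = 8
d(P,H) = |13−4| + |15−11| = 9 + 4 = 13
d(P,J) = |13−15| + |15−11| = 2 + 4 = 6
d(P,K) = |13−2| + |15−13| = 11 + 2 = 13
Minimum is at D.

D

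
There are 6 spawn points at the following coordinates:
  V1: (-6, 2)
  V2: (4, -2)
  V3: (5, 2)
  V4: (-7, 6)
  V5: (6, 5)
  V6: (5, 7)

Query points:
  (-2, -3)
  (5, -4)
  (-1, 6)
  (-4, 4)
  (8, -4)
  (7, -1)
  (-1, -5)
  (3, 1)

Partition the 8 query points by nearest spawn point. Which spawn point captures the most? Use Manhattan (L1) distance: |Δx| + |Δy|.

V2

(-2, -3) — d to each: V1:9, V2:7, V3:12, V4:14, V5:16, V6:17 → nearest is V2
(5, -4) — d to each: V1:17, V2:3, V3:6, V4:22, V5:10, V6:11 → nearest is V2
(-1, 6) — d to each: V1:9, V2:13, V3:10, V4:6, V5:8, V6:7 → nearest is V4
(-4, 4) — d to each: V1:4, V2:14, V3:11, V4:5, V5:11, V6:12 → nearest is V1
(8, -4) — d to each: V1:20, V2:6, V3:9, V4:25, V5:11, V6:14 → nearest is V2
(7, -1) — d to each: V1:16, V2:4, V3:5, V4:21, V5:7, V6:10 → nearest is V2
(-1, -5) — d to each: V1:12, V2:8, V3:13, V4:17, V5:17, V6:18 → nearest is V2
(3, 1) — d to each: V1:10, V2:4, V3:3, V4:15, V5:7, V6:8 → nearest is V3
Tally — V1:1, V2:5, V3:1, V4:1. V2 captures the most (5).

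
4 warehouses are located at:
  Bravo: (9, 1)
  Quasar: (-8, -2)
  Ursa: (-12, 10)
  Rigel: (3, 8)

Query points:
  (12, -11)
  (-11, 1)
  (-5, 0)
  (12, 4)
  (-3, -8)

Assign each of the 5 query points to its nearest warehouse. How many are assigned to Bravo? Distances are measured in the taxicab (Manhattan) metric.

2

(12, -11) — d to each: Bravo:15, Quasar:29, Ursa:45, Rigel:28 → nearest is Bravo
(-11, 1) — d to each: Bravo:20, Quasar:6, Ursa:10, Rigel:21 → nearest is Quasar
(-5, 0) — d to each: Bravo:15, Quasar:5, Ursa:17, Rigel:16 → nearest is Quasar
(12, 4) — d to each: Bravo:6, Quasar:26, Ursa:30, Rigel:13 → nearest is Bravo
(-3, -8) — d to each: Bravo:21, Quasar:11, Ursa:27, Rigel:22 → nearest is Quasar
2 of the 5 points have Bravo as nearest.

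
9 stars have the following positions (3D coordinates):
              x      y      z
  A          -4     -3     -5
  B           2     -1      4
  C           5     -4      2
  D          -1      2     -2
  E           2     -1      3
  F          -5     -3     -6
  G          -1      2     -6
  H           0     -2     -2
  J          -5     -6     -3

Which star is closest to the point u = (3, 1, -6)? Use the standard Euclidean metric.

G

Squared Euclidean distances:
|uA|² = (3−(-4))² + (1−(-3))² + (-6−(-5))² = 49 + 16 + 1 = 66
|uB|² = (3−2)² + (1−(-1))² + (-6−4)² = 1 + 4 + 100 = 105
|uC|² = (3−5)² + (1−(-4))² + (-6−2)² = 4 + 25 + 64 = 93
|uD|² = (3−(-1))² + (1−2)² + (-6−(-2))² = 16 + 1 + 16 = 33
|uE|² = (3−2)² + (1−(-1))² + (-6−3)² = 1 + 4 + 81 = 86
|uF|² = (3−(-5))² + (1−(-3))² + (-6−(-6))² = 64 + 16 + 0 = 80
|uG|² = (3−(-1))² + (1−2)² + (-6−(-6))² = 16 + 1 + 0 = 17
|uH|² = (3−0)² + (1−(-2))² + (-6−(-2))² = 9 + 9 + 16 = 34
|uJ|² = (3−(-5))² + (1−(-6))² + (-6−(-3))² = 64 + 49 + 9 = 122
Minimum is at G.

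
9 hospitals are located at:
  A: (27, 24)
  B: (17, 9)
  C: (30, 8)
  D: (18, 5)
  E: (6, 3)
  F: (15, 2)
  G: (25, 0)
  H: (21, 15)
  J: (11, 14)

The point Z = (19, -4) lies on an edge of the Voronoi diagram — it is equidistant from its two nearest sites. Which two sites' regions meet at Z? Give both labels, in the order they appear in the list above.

Squared distances from Z to each site:
|ZA|² = 64 + 784 = 848
|ZB|² = 4 + 169 = 173
|ZC|² = 121 + 144 = 265
|ZD|² = 1 + 81 = 82
|ZE|² = 169 + 49 = 218
|ZF|² = 16 + 36 = 52
|ZG|² = 36 + 16 = 52
|ZH|² = 4 + 361 = 365
|ZJ|² = 64 + 324 = 388
Z is equidistant from F and G (both at squared distance 52), and every other site is strictly farther — so Z lies on the F–G Voronoi edge.

F and G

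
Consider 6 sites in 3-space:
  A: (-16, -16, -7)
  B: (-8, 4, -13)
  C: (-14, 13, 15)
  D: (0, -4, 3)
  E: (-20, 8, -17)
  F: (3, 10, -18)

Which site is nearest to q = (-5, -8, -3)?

D

Squared Euclidean distances:
|qA|² = (-5−(-16))² + (-8−(-16))² + (-3−(-7))² = 121 + 64 + 16 = 201
|qB|² = (-5−(-8))² + (-8−4)² + (-3−(-13))² = 9 + 144 + 100 = 253
|qC|² = (-5−(-14))² + (-8−13)² + (-3−15)² = 81 + 441 + 324 = 846
|qD|² = (-5−0)² + (-8−(-4))² + (-3−3)² = 25 + 16 + 36 = 77
|qE|² = (-5−(-20))² + (-8−8)² + (-3−(-17))² = 225 + 256 + 196 = 677
|qF|² = (-5−3)² + (-8−10)² + (-3−(-18))² = 64 + 324 + 225 = 613
Minimum is at D.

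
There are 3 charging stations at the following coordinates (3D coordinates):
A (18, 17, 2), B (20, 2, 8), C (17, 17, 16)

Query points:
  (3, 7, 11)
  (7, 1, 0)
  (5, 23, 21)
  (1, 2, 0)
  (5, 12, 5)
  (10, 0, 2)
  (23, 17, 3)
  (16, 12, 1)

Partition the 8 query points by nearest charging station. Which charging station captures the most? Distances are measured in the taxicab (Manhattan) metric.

B

(3, 7, 11) — d to each: A:34, B:25, C:29 → nearest is B
(7, 1, 0) — d to each: A:29, B:22, C:42 → nearest is B
(5, 23, 21) — d to each: A:38, B:49, C:23 → nearest is C
(1, 2, 0) — d to each: A:34, B:27, C:47 → nearest is B
(5, 12, 5) — d to each: A:21, B:28, C:28 → nearest is A
(10, 0, 2) — d to each: A:25, B:18, C:38 → nearest is B
(23, 17, 3) — d to each: A:6, B:23, C:19 → nearest is A
(16, 12, 1) — d to each: A:8, B:21, C:21 → nearest is A
Tally — A:3, B:4, C:1. B captures the most (4).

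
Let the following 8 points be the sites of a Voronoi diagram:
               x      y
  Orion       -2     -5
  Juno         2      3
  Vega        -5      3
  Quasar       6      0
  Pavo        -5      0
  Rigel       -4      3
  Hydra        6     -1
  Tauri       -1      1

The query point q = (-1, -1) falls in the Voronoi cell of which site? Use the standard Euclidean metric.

Tauri

Compare squared distances (the ordering matches that of the actual distances):
d²(q, Orion) = (-1−(-2))² + (-1−(-5))² = 1 + 16 = 17
d²(q, Juno) = (-1−2)² + (-1−3)² = 9 + 16 = 25
d²(q, Vega) = (-1−(-5))² + (-1−3)² = 16 + 16 = 32
d²(q, Quasar) = (-1−6)² + (-1−0)² = 49 + 1 = 50
d²(q, Pavo) = (-1−(-5))² + (-1−0)² = 16 + 1 = 17
d²(q, Rigel) = (-1−(-4))² + (-1−3)² = 9 + 16 = 25
d²(q, Hydra) = (-1−6)² + (-1−(-1))² = 49 + 0 = 49
d²(q, Tauri) = (-1−(-1))² + (-1−1)² = 0 + 4 = 4
Minimum is at Tauri.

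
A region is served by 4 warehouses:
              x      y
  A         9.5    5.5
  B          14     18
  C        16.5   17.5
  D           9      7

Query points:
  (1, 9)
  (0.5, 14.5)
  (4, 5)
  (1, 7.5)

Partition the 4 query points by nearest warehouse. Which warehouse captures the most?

D

(1, 9) — d² to each: A:84.5, B:250, C:312.5, D:68 → nearest is D
(0.5, 14.5) — d² to each: A:162, B:194.5, C:265, D:128.5 → nearest is D
(4, 5) — d² to each: A:30.5, B:269, C:312.5, D:29 → nearest is D
(1, 7.5) — d² to each: A:76.25, B:279.25, C:340.25, D:64.25 → nearest is D
Tally — D:4. D captures the most (4).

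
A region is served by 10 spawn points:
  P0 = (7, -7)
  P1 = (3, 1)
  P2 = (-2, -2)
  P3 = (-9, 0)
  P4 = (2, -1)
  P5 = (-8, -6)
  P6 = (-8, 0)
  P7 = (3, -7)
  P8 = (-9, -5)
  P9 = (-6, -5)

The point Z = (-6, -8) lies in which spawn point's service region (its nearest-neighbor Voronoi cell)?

Since √ is increasing, it suffices to compare squared distances:
|ZP0|² = (-6−7)² + (-8−(-7))² = 169 + 1 = 170
|ZP1|² = (-6−3)² + (-8−1)² = 81 + 81 = 162
|ZP2|² = (-6−(-2))² + (-8−(-2))² = 16 + 36 = 52
|ZP3|² = (-6−(-9))² + (-8−0)² = 9 + 64 = 73
|ZP4|² = (-6−2)² + (-8−(-1))² = 64 + 49 = 113
|ZP5|² = (-6−(-8))² + (-8−(-6))² = 4 + 4 = 8
|ZP6|² = (-6−(-8))² + (-8−0)² = 4 + 64 = 68
|ZP7|² = (-6−3)² + (-8−(-7))² = 81 + 1 = 82
|ZP8|² = (-6−(-9))² + (-8−(-5))² = 9 + 9 = 18
|ZP9|² = (-6−(-6))² + (-8−(-5))² = 0 + 9 = 9
P5 is nearest.

P5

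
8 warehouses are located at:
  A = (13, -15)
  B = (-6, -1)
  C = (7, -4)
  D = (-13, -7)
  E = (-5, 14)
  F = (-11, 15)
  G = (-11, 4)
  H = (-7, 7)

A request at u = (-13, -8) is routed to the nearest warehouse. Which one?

D

Since √ is increasing, it suffices to compare squared distances:
|uA|² = (-13−13)² + (-8−(-15))² = 676 + 49 = 725
|uB|² = (-13−(-6))² + (-8−(-1))² = 49 + 49 = 98
|uC|² = (-13−7)² + (-8−(-4))² = 400 + 16 = 416
|uD|² = (-13−(-13))² + (-8−(-7))² = 0 + 1 = 1
|uE|² = (-13−(-5))² + (-8−14)² = 64 + 484 = 548
|uF|² = (-13−(-11))² + (-8−15)² = 4 + 529 = 533
|uG|² = (-13−(-11))² + (-8−4)² = 4 + 144 = 148
|uH|² = (-13−(-7))² + (-8−7)² = 36 + 225 = 261
D is nearest.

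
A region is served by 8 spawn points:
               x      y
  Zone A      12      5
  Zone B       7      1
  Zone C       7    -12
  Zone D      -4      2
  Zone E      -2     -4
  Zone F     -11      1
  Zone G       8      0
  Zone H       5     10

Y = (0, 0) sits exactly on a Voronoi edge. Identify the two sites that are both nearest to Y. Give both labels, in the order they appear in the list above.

Squared distances from Y to each site:
d²(Y, Zone A) = 144 + 25 = 169
d²(Y, Zone B) = 49 + 1 = 50
d²(Y, Zone C) = 49 + 144 = 193
d²(Y, Zone D) = 16 + 4 = 20
d²(Y, Zone E) = 4 + 16 = 20
d²(Y, Zone F) = 121 + 1 = 122
d²(Y, Zone G) = 64 + 0 = 64
d²(Y, Zone H) = 25 + 100 = 125
Y is equidistant from Zone D and Zone E (both at squared distance 20), and every other site is strictly farther — so Y lies on the Zone D–Zone E Voronoi edge.

Zone D and Zone E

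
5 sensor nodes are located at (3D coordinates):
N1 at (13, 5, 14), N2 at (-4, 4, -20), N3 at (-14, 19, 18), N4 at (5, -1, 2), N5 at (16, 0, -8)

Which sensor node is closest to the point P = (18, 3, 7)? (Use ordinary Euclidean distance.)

Squared Euclidean distances:
|PN1|² = 25 + 4 + 49 = 78
|PN2|² = 484 + 1 + 729 = 1214
|PN3|² = 1024 + 256 + 121 = 1401
|PN4|² = 169 + 16 + 25 = 210
|PN5|² = 4 + 9 + 225 = 238
Minimum is at N1.

N1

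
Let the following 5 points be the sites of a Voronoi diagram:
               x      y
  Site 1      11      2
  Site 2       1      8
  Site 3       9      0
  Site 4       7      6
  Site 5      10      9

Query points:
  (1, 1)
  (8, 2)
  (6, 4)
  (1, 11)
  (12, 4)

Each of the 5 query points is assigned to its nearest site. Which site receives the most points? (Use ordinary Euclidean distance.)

(1, 1) — d² to each: Site 1:101, Site 2:49, Site 3:65, Site 4:61, Site 5:145 → nearest is Site 2
(8, 2) — d² to each: Site 1:9, Site 2:85, Site 3:5, Site 4:17, Site 5:53 → nearest is Site 3
(6, 4) — d² to each: Site 1:29, Site 2:41, Site 3:25, Site 4:5, Site 5:41 → nearest is Site 4
(1, 11) — d² to each: Site 1:181, Site 2:9, Site 3:185, Site 4:61, Site 5:85 → nearest is Site 2
(12, 4) — d² to each: Site 1:5, Site 2:137, Site 3:25, Site 4:29, Site 5:29 → nearest is Site 1
Tally — Site 1:1, Site 2:2, Site 3:1, Site 4:1. Site 2 captures the most (2).

Site 2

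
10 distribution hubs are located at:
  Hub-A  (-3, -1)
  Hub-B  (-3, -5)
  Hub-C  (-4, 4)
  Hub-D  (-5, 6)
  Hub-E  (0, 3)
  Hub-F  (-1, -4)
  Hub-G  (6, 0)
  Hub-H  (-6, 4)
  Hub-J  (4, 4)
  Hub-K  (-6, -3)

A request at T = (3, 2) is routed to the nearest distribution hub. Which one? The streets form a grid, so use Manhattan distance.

Hub-J

d(T, Hub-A) = |3−(-3)| + |2−(-1)| = 6 + 3 = 9
d(T, Hub-B) = |3−(-3)| + |2−(-5)| = 6 + 7 = 13
d(T, Hub-C) = |3−(-4)| + |2−4| = 7 + 2 = 9
d(T, Hub-D) = |3−(-5)| + |2−6| = 8 + 4 = 12
d(T, Hub-E) = |3−0| + |2−3| = 3 + 1 = 4
d(T, Hub-F) = |3−(-1)| + |2−(-4)| = 4 + 6 = 10
d(T, Hub-G) = |3−6| + |2−0| = 3 + 2 = 5
d(T, Hub-H) = |3−(-6)| + |2−4| = 9 + 2 = 11
d(T, Hub-J) = |3−4| + |2−4| = 1 + 2 = 3
d(T, Hub-K) = |3−(-6)| + |2−(-3)| = 9 + 5 = 14
Hub-J is nearest.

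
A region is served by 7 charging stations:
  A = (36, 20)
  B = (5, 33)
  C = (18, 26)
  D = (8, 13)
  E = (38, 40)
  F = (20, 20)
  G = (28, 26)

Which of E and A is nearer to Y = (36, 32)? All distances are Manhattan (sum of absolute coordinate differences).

d(Y,E) = |36−38| + |32−40| = 2 + 8 = 10
d(Y,A) = |36−36| + |32−20| = 0 + 12 = 12
10 < 12, so E is closer.

E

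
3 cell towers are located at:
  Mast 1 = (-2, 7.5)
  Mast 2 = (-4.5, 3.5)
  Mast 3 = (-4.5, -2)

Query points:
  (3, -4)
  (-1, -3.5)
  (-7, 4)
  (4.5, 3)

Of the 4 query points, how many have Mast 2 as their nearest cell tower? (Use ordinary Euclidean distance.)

1

(3, -4) — d² to each: Mast 1:157.25, Mast 2:112.5, Mast 3:60.25 → nearest is Mast 3
(-1, -3.5) — d² to each: Mast 1:122, Mast 2:61.25, Mast 3:14.5 → nearest is Mast 3
(-7, 4) — d² to each: Mast 1:37.25, Mast 2:6.5, Mast 3:42.25 → nearest is Mast 2
(4.5, 3) — d² to each: Mast 1:62.5, Mast 2:81.25, Mast 3:106 → nearest is Mast 1
1 of the 4 points has Mast 2 as nearest.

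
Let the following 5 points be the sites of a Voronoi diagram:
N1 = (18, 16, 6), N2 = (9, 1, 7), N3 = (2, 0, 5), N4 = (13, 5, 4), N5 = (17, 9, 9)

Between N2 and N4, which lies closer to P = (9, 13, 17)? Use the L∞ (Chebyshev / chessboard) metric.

d(P,N2) = max(0, 12, 10) = 12
d(P,N4) = max(4, 8, 13) = 13
12 < 13, so N2 is closer.

N2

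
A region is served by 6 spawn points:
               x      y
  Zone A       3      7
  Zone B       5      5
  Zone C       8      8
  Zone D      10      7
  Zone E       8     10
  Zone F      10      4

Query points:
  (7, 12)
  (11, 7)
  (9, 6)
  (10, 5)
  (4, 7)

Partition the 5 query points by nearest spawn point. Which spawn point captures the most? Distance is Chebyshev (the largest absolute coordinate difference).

(7, 12) — d to each: Zone A:5, Zone B:7, Zone C:4, Zone D:5, Zone E:2, Zone F:8 → nearest is Zone E
(11, 7) — d to each: Zone A:8, Zone B:6, Zone C:3, Zone D:1, Zone E:3, Zone F:3 → nearest is Zone D
(9, 6) — d to each: Zone A:6, Zone B:4, Zone C:2, Zone D:1, Zone E:4, Zone F:2 → nearest is Zone D
(10, 5) — d to each: Zone A:7, Zone B:5, Zone C:3, Zone D:2, Zone E:5, Zone F:1 → nearest is Zone F
(4, 7) — d to each: Zone A:1, Zone B:2, Zone C:4, Zone D:6, Zone E:4, Zone F:6 → nearest is Zone A
Tally — Zone A:1, Zone D:2, Zone E:1, Zone F:1. Zone D captures the most (2).

Zone D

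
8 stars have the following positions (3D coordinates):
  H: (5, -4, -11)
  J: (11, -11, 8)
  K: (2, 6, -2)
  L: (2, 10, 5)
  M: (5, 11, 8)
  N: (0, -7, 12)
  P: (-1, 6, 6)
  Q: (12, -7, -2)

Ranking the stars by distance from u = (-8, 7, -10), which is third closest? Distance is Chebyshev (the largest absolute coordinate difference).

d(u,H) = max(13, 11, 1) = 13
d(u,J) = max(19, 18, 18) = 19
d(u,K) = max(10, 1, 8) = 10
d(u,L) = max(10, 3, 15) = 15
d(u,M) = max(13, 4, 18) = 18
d(u,N) = max(8, 14, 22) = 22
d(u,P) = max(7, 1, 16) = 16
d(u,Q) = max(20, 14, 8) = 20
Sorted ascending: K, H, L, P, … — the third-nearest is L.

L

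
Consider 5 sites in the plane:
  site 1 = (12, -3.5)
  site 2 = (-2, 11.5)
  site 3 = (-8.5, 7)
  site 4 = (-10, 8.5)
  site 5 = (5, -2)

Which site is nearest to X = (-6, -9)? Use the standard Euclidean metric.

site 5

Squared Euclidean distances:
d²(X, site 1) = (-6−12)² + (-9−(-3.5))² = 324 + 30.25 = 354.25
d²(X, site 2) = (-6−(-2))² + (-9−11.5)² = 16 + 420.25 = 436.25
d²(X, site 3) = (-6−(-8.5))² + (-9−7)² = 6.25 + 256 = 262.25
d²(X, site 4) = (-6−(-10))² + (-9−8.5)² = 16 + 306.25 = 322.25
d²(X, site 5) = (-6−5)² + (-9−(-2))² = 121 + 49 = 170
site 5 is nearest.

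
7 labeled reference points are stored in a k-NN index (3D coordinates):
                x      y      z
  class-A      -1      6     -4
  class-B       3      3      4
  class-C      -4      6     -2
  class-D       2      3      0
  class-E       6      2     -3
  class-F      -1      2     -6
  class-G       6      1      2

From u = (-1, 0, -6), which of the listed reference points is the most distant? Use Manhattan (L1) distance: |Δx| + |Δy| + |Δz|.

d(u, class-A) = |-1−(-1)| + |0−6| + |-6−(-4)| = 0 + 6 + 2 = 8
d(u, class-B) = |-1−3| + |0−3| + |-6−4| = 4 + 3 + 10 = 17
d(u, class-C) = |-1−(-4)| + |0−6| + |-6−(-2)| = 3 + 6 + 4 = 13
d(u, class-D) = |-1−2| + |0−3| + |-6−0| = 3 + 3 + 6 = 12
d(u, class-E) = |-1−6| + |0−2| + |-6−(-3)| = 7 + 2 + 3 = 12
d(u, class-F) = |-1−(-1)| + |0−2| + |-6−(-6)| = 0 + 2 + 0 = 2
d(u, class-G) = |-1−6| + |0−1| + |-6−2| = 7 + 1 + 8 = 16
The largest is to class-B.

class-B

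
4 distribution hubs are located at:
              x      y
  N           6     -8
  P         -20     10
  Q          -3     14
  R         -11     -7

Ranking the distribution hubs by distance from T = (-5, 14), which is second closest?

P

Squared Euclidean distances:
|TN|² = (-5−6)² + (14−(-8))² = 121 + 484 = 605
|TP|² = (-5−(-20))² + (14−10)² = 225 + 16 = 241
|TQ|² = (-5−(-3))² + (14−14)² = 4 + 0 = 4
|TR|² = (-5−(-11))² + (14−(-7))² = 36 + 441 = 477
Sorted ascending: Q, P, R, … — the second-nearest is P.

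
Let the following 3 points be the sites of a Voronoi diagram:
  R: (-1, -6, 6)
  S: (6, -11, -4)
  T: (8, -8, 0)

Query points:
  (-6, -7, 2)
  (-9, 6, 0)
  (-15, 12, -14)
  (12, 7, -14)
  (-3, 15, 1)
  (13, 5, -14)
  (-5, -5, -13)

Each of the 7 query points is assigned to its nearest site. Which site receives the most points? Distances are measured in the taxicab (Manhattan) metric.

R

(-6, -7, 2) — d to each: R:10, S:22, T:17 → nearest is R
(-9, 6, 0) — d to each: R:26, S:36, T:31 → nearest is R
(-15, 12, -14) — d to each: R:52, S:54, T:57 → nearest is R
(12, 7, -14) — d to each: R:46, S:34, T:33 → nearest is T
(-3, 15, 1) — d to each: R:28, S:40, T:35 → nearest is R
(13, 5, -14) — d to each: R:45, S:33, T:32 → nearest is T
(-5, -5, -13) — d to each: R:24, S:26, T:29 → nearest is R
Tally — R:5, T:2. R captures the most (5).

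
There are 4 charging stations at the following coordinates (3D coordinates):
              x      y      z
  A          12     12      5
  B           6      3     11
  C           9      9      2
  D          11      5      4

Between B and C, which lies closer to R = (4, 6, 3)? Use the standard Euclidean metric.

Compare squared distances:
|RB|² = (4−6)² + (6−3)² + (3−11)² = 4 + 9 + 64 = 77
|RC|² = (4−9)² + (6−9)² + (3−2)² = 25 + 9 + 1 = 35
77 > 35, so C is closer.

C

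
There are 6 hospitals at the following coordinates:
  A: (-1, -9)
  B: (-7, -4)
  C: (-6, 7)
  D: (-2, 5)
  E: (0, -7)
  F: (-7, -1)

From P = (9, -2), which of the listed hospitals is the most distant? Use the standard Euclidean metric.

C

Squared Euclidean distances:
|PA|² = (9−(-1))² + (-2−(-9))² = 100 + 49 = 149
|PB|² = (9−(-7))² + (-2−(-4))² = 256 + 4 = 260
|PC|² = (9−(-6))² + (-2−7)² = 225 + 81 = 306
|PD|² = (9−(-2))² + (-2−5)² = 121 + 49 = 170
|PE|² = (9−0)² + (-2−(-7))² = 81 + 25 = 106
|PF|² = (9−(-7))² + (-2−(-1))² = 256 + 1 = 257
The largest is to C.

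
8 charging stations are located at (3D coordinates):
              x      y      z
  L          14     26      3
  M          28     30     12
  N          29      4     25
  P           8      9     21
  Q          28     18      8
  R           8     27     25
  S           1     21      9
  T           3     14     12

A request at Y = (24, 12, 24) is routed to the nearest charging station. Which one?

N

Compare squared distances (the ordering matches that of the actual distances):
|YL|² = (24−14)² + (12−26)² + (24−3)² = 100 + 196 + 441 = 737
|YM|² = (24−28)² + (12−30)² + (24−12)² = 16 + 324 + 144 = 484
|YN|² = (24−29)² + (12−4)² + (24−25)² = 25 + 64 + 1 = 90
|YP|² = (24−8)² + (12−9)² + (24−21)² = 256 + 9 + 9 = 274
|YQ|² = (24−28)² + (12−18)² + (24−8)² = 16 + 36 + 256 = 308
|YR|² = (24−8)² + (12−27)² + (24−25)² = 256 + 225 + 1 = 482
|YS|² = (24−1)² + (12−21)² + (24−9)² = 529 + 81 + 225 = 835
|YT|² = (24−3)² + (12−14)² + (24−12)² = 441 + 4 + 144 = 589
The smallest is to N, so Y lies in the Voronoi region of N.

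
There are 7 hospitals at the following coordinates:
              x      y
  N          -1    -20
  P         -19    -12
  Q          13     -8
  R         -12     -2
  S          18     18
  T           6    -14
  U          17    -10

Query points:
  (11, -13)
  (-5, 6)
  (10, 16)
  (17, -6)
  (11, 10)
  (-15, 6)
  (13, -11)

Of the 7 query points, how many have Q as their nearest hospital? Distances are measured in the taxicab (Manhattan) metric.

(11, -13) — d to each: N:19, P:31, Q:7, R:34, S:38, T:6, U:9 → nearest is T
(-5, 6) — d to each: N:30, P:32, Q:32, R:15, S:35, T:31, U:38 → nearest is R
(10, 16) — d to each: N:47, P:57, Q:27, R:40, S:10, T:34, U:33 → nearest is S
(17, -6) — d to each: N:32, P:42, Q:6, R:33, S:25, T:19, U:4 → nearest is U
(11, 10) — d to each: N:42, P:52, Q:20, R:35, S:15, T:29, U:26 → nearest is S
(-15, 6) — d to each: N:40, P:22, Q:42, R:11, S:45, T:41, U:48 → nearest is R
(13, -11) — d to each: N:23, P:33, Q:3, R:34, S:34, T:10, U:5 → nearest is Q
1 of the 7 points has Q as nearest.

1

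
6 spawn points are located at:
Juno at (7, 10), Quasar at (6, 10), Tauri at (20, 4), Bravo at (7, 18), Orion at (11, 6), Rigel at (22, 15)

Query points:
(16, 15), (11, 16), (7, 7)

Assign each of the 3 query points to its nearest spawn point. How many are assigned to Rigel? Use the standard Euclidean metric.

1

(16, 15) — d² to each: Juno:106, Quasar:125, Tauri:137, Bravo:90, Orion:106, Rigel:36 → nearest is Rigel
(11, 16) — d² to each: Juno:52, Quasar:61, Tauri:225, Bravo:20, Orion:100, Rigel:122 → nearest is Bravo
(7, 7) — d² to each: Juno:9, Quasar:10, Tauri:178, Bravo:121, Orion:17, Rigel:289 → nearest is Juno
1 of the 3 points has Rigel as nearest.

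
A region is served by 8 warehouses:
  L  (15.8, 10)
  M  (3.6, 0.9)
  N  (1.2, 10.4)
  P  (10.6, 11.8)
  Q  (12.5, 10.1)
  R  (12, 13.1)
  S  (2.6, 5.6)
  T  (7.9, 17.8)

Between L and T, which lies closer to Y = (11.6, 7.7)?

L

Compare squared distances:
|YL|² = (11.6−15.8)² + (7.7−10)² = 17.64 + 5.29 = 22.93
|YT|² = (11.6−7.9)² + (7.7−17.8)² = 13.69 + 102.01 = 115.7
22.93 < 115.7, so L is closer.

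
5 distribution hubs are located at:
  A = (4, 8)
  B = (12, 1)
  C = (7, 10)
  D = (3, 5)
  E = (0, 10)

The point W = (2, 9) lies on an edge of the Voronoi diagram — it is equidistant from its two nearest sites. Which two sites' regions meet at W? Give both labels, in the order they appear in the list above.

A and E

Squared distances from W to each site:
|WA|² = (2−4)² + (9−8)² = 4 + 1 = 5
|WB|² = (2−12)² + (9−1)² = 100 + 64 = 164
|WC|² = (2−7)² + (9−10)² = 25 + 1 = 26
|WD|² = (2−3)² + (9−5)² = 1 + 16 = 17
|WE|² = (2−0)² + (9−10)² = 4 + 1 = 5
W is equidistant from A and E (both at squared distance 5), and every other site is strictly farther — so W lies on the A–E Voronoi edge.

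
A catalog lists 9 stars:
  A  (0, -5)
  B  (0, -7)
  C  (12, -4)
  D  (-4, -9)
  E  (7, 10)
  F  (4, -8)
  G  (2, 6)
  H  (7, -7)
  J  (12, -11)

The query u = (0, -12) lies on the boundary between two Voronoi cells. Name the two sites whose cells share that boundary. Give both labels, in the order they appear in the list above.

Squared distances from u to each site:
|uA|² = 0 + 49 = 49
|uB|² = 0 + 25 = 25
|uC|² = 144 + 64 = 208
|uD|² = 16 + 9 = 25
|uE|² = 49 + 484 = 533
|uF|² = 16 + 16 = 32
|uG|² = 4 + 324 = 328
|uH|² = 49 + 25 = 74
|uJ|² = 144 + 1 = 145
u is equidistant from B and D (both at squared distance 25), and every other site is strictly farther — so u lies on the B–D Voronoi edge.

B and D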